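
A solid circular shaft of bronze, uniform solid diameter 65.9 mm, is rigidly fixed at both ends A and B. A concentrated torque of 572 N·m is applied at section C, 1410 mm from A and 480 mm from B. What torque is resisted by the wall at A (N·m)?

With uniform GJ and both ends fixed, compatibility θ_AC = θ_CB gives T_A·a = T_B·b, together with T_A + T_B = T₀.
T_A = T₀·b/(a+b) = 572.0·480/1890 = 145.3 N·m; T_B = 426.7 N·m.

145 N·m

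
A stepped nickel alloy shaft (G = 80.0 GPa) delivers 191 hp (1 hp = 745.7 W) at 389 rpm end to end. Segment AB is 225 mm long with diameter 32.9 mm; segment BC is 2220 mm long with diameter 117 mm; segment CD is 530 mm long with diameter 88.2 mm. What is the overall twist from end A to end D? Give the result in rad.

0.0947 rad

ω = 2π·389/60 = 40.74 rad/s, so T = P/ω = 191×745.7 / 40.74 = 3496 N·m.
J_AB = π(0.0329)⁴/32 = 1.15×10^-7 m⁴; J_BC = π(0.117)⁴/32 = 1.84×10^-5 m⁴; J_CD = π(0.0882)⁴/32 = 5.94×10^-6 m⁴.
θ = (T/G)·Σ L_i/J_i = (3496/80.0×10⁹)·(0.225/1.15×10^-7 + 2.22/1.84×10^-5 + 0.530/5.94×10^-6) = 0.09467 rad.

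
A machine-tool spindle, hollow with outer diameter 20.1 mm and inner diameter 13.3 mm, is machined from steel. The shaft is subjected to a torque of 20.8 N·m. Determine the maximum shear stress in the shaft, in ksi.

2.34 ksi

J = π(d_o⁴ − d_i⁴)/32 = π(0.0201⁴ − 0.0133⁴)/32 = 1.295×10^-8 m⁴.
τ_max = T·r/J = 20.80 × 0.0100 / 1.295×10^-8 = 1.614×10^7 Pa.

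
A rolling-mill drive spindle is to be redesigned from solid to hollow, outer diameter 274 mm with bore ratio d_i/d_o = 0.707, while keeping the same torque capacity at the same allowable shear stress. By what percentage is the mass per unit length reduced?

39.4 %

Equal τ_max and T ⇒ the solid shaft needs d_s³ = d_o³(1−k⁴), so d_s = 274·(1−0.707⁴)^(1/3) = 249.0 mm.
Area ratio A_h/A_s = d_o²(1−k²)/d_s² = (1−k²)/(1−k⁴)^(2/3) = 0.6058.
Mass saving = 1 − 0.6058 = 39.4 %.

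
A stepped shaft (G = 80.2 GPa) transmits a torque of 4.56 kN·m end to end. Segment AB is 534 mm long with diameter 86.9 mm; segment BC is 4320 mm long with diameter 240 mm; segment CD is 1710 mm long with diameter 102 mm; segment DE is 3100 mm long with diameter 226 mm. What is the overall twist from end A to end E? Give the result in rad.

0.0160 rad

J_AB = π(0.0869)⁴/32 = 5.60×10^-6 m⁴; J_BC = π(0.240)⁴/32 = 3.26×10^-4 m⁴; J_CD = π(0.102)⁴/32 = 1.06×10^-5 m⁴; J_DE = π(0.226)⁴/32 = 2.56×10^-4 m⁴.
θ = (T/G)·Σ L_i/J_i = (4560/80.2×10⁹)·(0.534/5.60×10^-6 + 4.32/3.26×10^-4 + 1.71/1.06×10^-5 + 3.10/2.56×10^-4) = 0.01601 rad.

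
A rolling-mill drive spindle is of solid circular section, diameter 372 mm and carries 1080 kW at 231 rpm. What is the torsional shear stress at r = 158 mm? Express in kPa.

3750 kPa

ω = 2π·231/60 = 24.19 rad/s, so T = P/ω = 1080×10³ / 24.19 = 44650 N·m.
J = πd⁴/32 = π(0.372)⁴/32 = 1.880×10^-3 m⁴.
Shear stress varies linearly with radius: τ = T·r/J = 44650 × 0.158 / 1.880×10^-3 = 3.752×10^6 Pa.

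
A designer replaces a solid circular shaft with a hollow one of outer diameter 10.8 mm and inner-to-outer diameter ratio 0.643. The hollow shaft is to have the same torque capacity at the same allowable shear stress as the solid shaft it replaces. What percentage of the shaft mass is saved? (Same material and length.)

Equal τ_max and T ⇒ the solid shaft needs d_s³ = d_o³(1−k⁴), so d_s = 10.8·(1−0.643⁴)^(1/3) = 10.15 mm.
Area ratio A_h/A_s = d_o²(1−k²)/d_s² = (1−k²)/(1−k⁴)^(2/3) = 0.6646.
Mass saving = 1 − 0.6646 = 33.5 %.

33.5 %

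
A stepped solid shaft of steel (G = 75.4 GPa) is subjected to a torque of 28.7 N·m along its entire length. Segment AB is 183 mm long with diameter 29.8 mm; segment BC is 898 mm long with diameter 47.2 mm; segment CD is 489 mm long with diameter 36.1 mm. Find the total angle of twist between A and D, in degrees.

0.156°

J_AB = π(0.0298)⁴/32 = 7.74×10^-8 m⁴; J_BC = π(0.0472)⁴/32 = 4.87×10^-7 m⁴; J_CD = π(0.0361)⁴/32 = 1.67×10^-7 m⁴.
θ = (T/G)·Σ L_i/J_i = (28.70/75.4×10⁹)·(0.183/7.74×10^-8 + 0.898/4.87×10^-7 + 0.489/1.67×10^-7) = 2.718×10^-3 rad.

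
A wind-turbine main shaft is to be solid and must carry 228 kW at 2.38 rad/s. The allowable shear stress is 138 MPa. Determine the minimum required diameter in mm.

ω = 2.38 rad/s, so T = P/ω = 228×10³ / 2.380 = 95800 N·m.
For a solid shaft τ_max = 16T/(πd³), so d = (16T/(π τ_allow))^(1/3) = (16·95800/(π·1.38×10^8))^(1/3) = 0.1523 m.

152 mm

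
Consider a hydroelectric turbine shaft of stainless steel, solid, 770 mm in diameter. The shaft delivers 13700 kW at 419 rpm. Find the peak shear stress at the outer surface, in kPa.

ω = 2π·419/60 = 43.88 rad/s, so T = P/ω = 13700×10³ / 43.88 = 312200 N·m.
J = πd⁴/32 = π(0.770)⁴/32 = 0.03451 m⁴.
τ_max = T·r/J = 312200 × 0.385 / 0.03451 = 3.483×10^6 Pa.

3480 kPa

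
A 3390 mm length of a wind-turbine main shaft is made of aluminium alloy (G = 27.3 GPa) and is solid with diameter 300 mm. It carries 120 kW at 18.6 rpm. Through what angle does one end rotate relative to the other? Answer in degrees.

ω = 2π·18.6/60 = 1.948 rad/s, so T = P/ω = 120×10³ / 1.948 = 61610 N·m.
J = πd⁴/32 = π(0.300)⁴/32 = 7.952×10^-4 m⁴.
θ = T·L/(G·J) = 61610 × 3.39 / (27.3×10⁹ × 7.952×10^-4) = 9.620×10^-3 rad.

0.551°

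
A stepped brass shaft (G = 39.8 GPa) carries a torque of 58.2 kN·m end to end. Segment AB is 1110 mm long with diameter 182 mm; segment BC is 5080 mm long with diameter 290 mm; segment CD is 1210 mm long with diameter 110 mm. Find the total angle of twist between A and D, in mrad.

149 mrad

J_AB = π(0.182)⁴/32 = 1.08×10^-4 m⁴; J_BC = π(0.290)⁴/32 = 6.94×10^-4 m⁴; J_CD = π(0.110)⁴/32 = 1.44×10^-5 m⁴.
θ = (T/G)·Σ L_i/J_i = (58200/39.8×10⁹)·(1.11/1.08×10^-4 + 5.08/6.94×10^-4 + 1.21/1.44×10^-5) = 0.1489 rad.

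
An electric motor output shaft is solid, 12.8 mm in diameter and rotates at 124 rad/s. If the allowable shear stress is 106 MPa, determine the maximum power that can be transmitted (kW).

J = πd⁴/32 = π(0.0128)⁴/32 = 2.635×10^-9 m⁴.
T_max = τ_allow·J/r = 1.06×10^8 × 2.635×10^-9 / 0.00640 = 43.65 N·m.
ω = 124 rad/s, so P_max = T_max·ω = 5412 W.

5.41 kW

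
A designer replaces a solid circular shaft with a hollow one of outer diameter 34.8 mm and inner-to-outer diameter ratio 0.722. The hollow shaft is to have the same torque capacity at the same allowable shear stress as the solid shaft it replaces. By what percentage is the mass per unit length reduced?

Equal τ_max and T ⇒ the solid shaft needs d_s³ = d_o³(1−k⁴), so d_s = 34.8·(1−0.722⁴)^(1/3) = 31.31 mm.
Area ratio A_h/A_s = d_o²(1−k²)/d_s² = (1−k²)/(1−k⁴)^(2/3) = 0.5914.
Mass saving = 1 − 0.5914 = 40.9 %.

40.9 %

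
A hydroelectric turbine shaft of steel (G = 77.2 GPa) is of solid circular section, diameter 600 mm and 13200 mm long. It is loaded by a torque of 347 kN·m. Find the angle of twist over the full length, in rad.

J = πd⁴/32 = π(0.600)⁴/32 = 0.01272 m⁴.
θ = T·L/(G·J) = 347000 × 13.2 / (77.2×10⁹ × 0.01272) = 4.663×10^-3 rad.

0.00466 rad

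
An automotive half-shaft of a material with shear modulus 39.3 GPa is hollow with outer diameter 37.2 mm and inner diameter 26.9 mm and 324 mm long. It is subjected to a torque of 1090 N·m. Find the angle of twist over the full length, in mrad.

J = π(d_o⁴ − d_i⁴)/32 = π(0.0372⁴ − 0.0269⁴)/32 = 1.366×10^-7 m⁴.
θ = T·L/(G·J) = 1090 × 0.324 / (39.3×10⁹ × 1.366×10^-7) = 0.06578 rad.

65.8 mrad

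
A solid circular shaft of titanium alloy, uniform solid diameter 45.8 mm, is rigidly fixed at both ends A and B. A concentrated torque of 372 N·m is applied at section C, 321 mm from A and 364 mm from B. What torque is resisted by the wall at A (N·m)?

198 N·m

With uniform GJ and both ends fixed, compatibility θ_AC = θ_CB gives T_A·a = T_B·b, together with T_A + T_B = T₀.
T_A = T₀·b/(a+b) = 372.0·364/685.0 = 197.7 N·m; T_B = 174.3 N·m.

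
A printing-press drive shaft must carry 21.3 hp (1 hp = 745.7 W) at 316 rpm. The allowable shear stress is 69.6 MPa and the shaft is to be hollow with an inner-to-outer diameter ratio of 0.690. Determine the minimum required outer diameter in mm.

ω = 2π·316/60 = 33.09 rad/s, so T = P/ω = 21.3×745.7 / 33.09 = 480.0 N·m.
For a hollow shaft with d_i/d_o = 0.690: τ_max = 16T/(π d_o³ (1−k⁴)), so d_o = [16T/(π τ_allow (1−k⁴))]^(1/3) = [16·480.0/(π·6.96×10^7·0.7733)]^(1/3) = 0.03568 m.

35.7 mm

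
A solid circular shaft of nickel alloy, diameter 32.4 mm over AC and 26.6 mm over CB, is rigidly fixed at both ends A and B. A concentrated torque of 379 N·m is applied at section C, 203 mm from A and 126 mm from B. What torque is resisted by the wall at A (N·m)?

Compatibility: T_A·a/J_AC = T_B·b/J_CB with T_A + T_B = T₀.
J_AC = 1.08×10^-7 m⁴, J_CB = 4.92×10^-8 m⁴, so T_A = T₀·(J_AC/a)/((J_AC/a)+(J_CB/b)) = 218.8 N·m, T_B = 160.2 N·m.

219 N·m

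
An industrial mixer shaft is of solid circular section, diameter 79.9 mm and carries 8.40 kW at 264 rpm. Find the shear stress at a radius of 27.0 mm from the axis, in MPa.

ω = 2π·264/60 = 27.65 rad/s, so T = P/ω = 8.40×10³ / 27.65 = 303.8 N·m.
J = πd⁴/32 = π(0.0799)⁴/32 = 4.001×10^-6 m⁴.
Shear stress varies linearly with radius: τ = T·r/J = 303.8 × 0.0270 / 4.001×10^-6 = 2.050×10^6 Pa.

2.05 MPa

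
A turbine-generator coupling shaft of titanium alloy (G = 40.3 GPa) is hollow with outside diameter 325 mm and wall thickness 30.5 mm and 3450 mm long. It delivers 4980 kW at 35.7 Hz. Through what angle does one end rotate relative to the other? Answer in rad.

ω = 2π·35.7 = 224.3 rad/s, so T = P/ω = 4980×10³ / 224.3 = 22200 N·m.
J = π(d_o⁴ − d_i⁴)/32 = π(0.325⁴ − 0.264⁴)/32 = 6.184×10^-4 m⁴.
θ = T·L/(G·J) = 22200 × 3.45 / (40.3×10⁹ × 6.184×10^-4) = 3.073×10^-3 rad.

0.00307 rad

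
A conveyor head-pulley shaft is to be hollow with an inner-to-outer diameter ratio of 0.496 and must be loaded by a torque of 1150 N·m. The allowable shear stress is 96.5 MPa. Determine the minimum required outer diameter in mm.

For a hollow shaft with d_i/d_o = 0.496: τ_max = 16T/(π d_o³ (1−k⁴)), so d_o = [16T/(π τ_allow (1−k⁴))]^(1/3) = [16·1150/(π·9.65×10^7·0.9395)]^(1/3) = 0.04013 m.

40.1 mm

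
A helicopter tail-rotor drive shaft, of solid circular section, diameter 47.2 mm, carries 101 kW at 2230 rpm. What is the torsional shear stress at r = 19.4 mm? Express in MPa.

17.2 MPa

ω = 2π·2230/60 = 233.5 rad/s, so T = P/ω = 101×10³ / 233.5 = 432.5 N·m.
J = πd⁴/32 = π(0.0472)⁴/32 = 4.873×10^-7 m⁴.
Shear stress varies linearly with radius: τ = T·r/J = 432.5 × 0.0194 / 4.873×10^-7 = 1.722×10^7 Pa.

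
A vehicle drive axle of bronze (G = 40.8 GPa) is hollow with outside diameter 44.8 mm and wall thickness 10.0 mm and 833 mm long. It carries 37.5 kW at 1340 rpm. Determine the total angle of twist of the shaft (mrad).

ω = 2π·1340/60 = 140.3 rad/s, so T = P/ω = 37.5×10³ / 140.3 = 267.2 N·m.
J = π(d_o⁴ − d_i⁴)/32 = π(0.0448⁴ − 0.0248⁴)/32 = 3.583×10^-7 m⁴.
θ = T·L/(G·J) = 267.2 × 0.833 / (40.8×10⁹ × 3.583×10^-7) = 0.01523 rad.

15.2 mrad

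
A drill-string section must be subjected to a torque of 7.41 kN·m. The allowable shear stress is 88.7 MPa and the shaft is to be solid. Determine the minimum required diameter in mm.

75.2 mm

For a solid shaft τ_max = 16T/(πd³), so d = (16T/(π τ_allow))^(1/3) = (16·7410/(π·8.87×10^7))^(1/3) = 0.07521 m.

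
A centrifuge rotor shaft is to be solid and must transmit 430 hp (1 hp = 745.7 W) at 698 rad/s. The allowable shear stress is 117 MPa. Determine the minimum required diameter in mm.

ω = 698 rad/s, so T = P/ω = 430×745.7 / 698.0 = 459.4 N·m.
For a solid shaft τ_max = 16T/(πd³), so d = (16T/(π τ_allow))^(1/3) = (16·459.4/(π·1.17×10^8))^(1/3) = 0.02714 m.

27.1 mm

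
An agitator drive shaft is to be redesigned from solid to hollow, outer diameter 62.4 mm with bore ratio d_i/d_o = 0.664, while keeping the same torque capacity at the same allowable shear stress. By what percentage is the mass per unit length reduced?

35.4 %

Equal τ_max and T ⇒ the solid shaft needs d_s³ = d_o³(1−k⁴), so d_s = 62.4·(1−0.664⁴)^(1/3) = 58.06 mm.
Area ratio A_h/A_s = d_o²(1−k²)/d_s² = (1−k²)/(1−k⁴)^(2/3) = 0.6458.
Mass saving = 1 − 0.6458 = 35.4 %.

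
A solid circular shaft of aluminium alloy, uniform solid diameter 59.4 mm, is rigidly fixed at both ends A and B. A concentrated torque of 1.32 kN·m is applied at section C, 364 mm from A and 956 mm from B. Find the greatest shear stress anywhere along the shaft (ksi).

With uniform GJ and both ends fixed, compatibility θ_AC = θ_CB gives T_A·a = T_B·b, together with T_A + T_B = T₀.
T_A = T₀·b/(a+b) = 1320·956/1320 = 956.0 N·m; T_B = 364.0 N·m.
τ in each portion: τ_AC = 2.32×10^7 Pa, τ_CB = 8.85×10^6 Pa; maximum is in AC.
τ_max = T_AC·r/J = 956.0·0.0297/1.22×10^-6 = 2.323×10^7 Pa.

3.37 ksi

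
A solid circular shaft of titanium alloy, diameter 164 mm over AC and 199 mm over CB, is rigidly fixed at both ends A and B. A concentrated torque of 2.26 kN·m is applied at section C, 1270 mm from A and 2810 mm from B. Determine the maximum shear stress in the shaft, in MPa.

Compatibility: T_A·a/J_AC = T_B·b/J_CB with T_A + T_B = T₀.
J_AC = 7.10×10^-5 m⁴, J_CB = 1.54×10^-4 m⁴, so T_A = T₀·(J_AC/a)/((J_AC/a)+(J_CB/b)) = 1142 N·m, T_B = 1118 N·m.
τ in each portion: τ_AC = 1.32×10^6 Pa, τ_CB = 7.23×10^5 Pa; maximum is in AC.
τ_max = T_AC·r/J = 1142·0.0820/7.10×10^-5 = 1.318×10^6 Pa.

1.32 MPa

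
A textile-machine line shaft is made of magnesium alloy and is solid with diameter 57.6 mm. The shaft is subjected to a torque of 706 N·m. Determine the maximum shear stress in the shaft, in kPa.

18800 kPa

J = πd⁴/32 = π(0.0576)⁴/32 = 1.081×10^-6 m⁴.
τ_max = T·r/J = 706.0 × 0.0288 / 1.081×10^-6 = 1.882×10^7 Pa.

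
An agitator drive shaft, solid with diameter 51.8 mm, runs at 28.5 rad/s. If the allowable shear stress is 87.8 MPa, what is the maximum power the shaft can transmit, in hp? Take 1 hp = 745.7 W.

91.6 hp

J = πd⁴/32 = π(0.0518)⁴/32 = 7.068×10^-7 m⁴.
T_max = τ_allow·J/r = 8.78×10^7 × 7.068×10^-7 / 0.0259 = 2396 N·m.
ω = 28.5 rad/s, so P_max = T_max·ω = 6.829×10^4 W.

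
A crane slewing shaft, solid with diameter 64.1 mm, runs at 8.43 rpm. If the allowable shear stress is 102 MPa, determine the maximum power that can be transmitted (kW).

4.66 kW

J = πd⁴/32 = π(0.0641)⁴/32 = 1.657×10^-6 m⁴.
T_max = τ_allow·J/r = 1.02×10^8 × 1.657×10^-6 / 0.0320 = 5275 N·m.
ω = 2π·8.43/60 = 0.8828 rad/s, so P_max = T_max·ω = 4657 W.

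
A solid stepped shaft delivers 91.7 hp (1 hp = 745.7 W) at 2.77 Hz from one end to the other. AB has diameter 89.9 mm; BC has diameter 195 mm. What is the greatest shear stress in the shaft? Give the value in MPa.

27.5 MPa

ω = 2π·2.77 = 17.40 rad/s, so T = P/ω = 91.7×745.7 / 17.40 = 3929 N·m.
Under the same torque, τ_max = 16T/(πd³) is largest where d is smallest — segment AB (d = 89.9 mm).
τ_max = 16·3929/(π·(0.0899)³) = 2.754×10^7 Pa.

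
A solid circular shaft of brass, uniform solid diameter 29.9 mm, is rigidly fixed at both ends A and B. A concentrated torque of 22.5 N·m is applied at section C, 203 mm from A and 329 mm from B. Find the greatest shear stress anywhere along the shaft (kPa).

With uniform GJ and both ends fixed, compatibility θ_AC = θ_CB gives T_A·a = T_B·b, together with T_A + T_B = T₀.
T_A = T₀·b/(a+b) = 22.50·329/532.0 = 13.91 N·m; T_B = 8.586 N·m.
τ in each portion: τ_AC = 2.65×10^6 Pa, τ_CB = 1.64×10^6 Pa; maximum is in AC.
τ_max = T_AC·r/J = 13.91·0.0149/7.85×10^-8 = 2.651×10^6 Pa.

2650 kPa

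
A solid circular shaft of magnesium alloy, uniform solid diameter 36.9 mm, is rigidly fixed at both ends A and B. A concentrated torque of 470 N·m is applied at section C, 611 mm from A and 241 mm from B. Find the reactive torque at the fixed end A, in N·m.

133 N·m

With uniform GJ and both ends fixed, compatibility θ_AC = θ_CB gives T_A·a = T_B·b, together with T_A + T_B = T₀.
T_A = T₀·b/(a+b) = 470.0·241/852.0 = 132.9 N·m; T_B = 337.1 N·m.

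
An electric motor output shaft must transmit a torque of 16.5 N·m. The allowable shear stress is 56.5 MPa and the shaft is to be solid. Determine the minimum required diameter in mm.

For a solid shaft τ_max = 16T/(πd³), so d = (16T/(π τ_allow))^(1/3) = (16·16.50/(π·5.65×10^7))^(1/3) = 0.01141 m.

11.4 mm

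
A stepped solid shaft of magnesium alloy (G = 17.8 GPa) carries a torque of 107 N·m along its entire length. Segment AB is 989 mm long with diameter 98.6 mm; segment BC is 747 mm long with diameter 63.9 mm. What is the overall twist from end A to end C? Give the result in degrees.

J_AB = π(0.0986)⁴/32 = 9.28×10^-6 m⁴; J_BC = π(0.0639)⁴/32 = 1.64×10^-6 m⁴.
θ = (T/G)·Σ L_i/J_i = (107.0/17.8×10⁹)·(0.989/9.28×10^-6 + 0.747/1.64×10^-6) = 3.384×10^-3 rad.

0.194°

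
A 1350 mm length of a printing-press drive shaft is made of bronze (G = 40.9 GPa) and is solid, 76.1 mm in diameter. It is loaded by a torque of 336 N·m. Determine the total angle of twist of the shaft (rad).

0.00337 rad

J = πd⁴/32 = π(0.0761)⁴/32 = 3.293×10^-6 m⁴.
θ = T·L/(G·J) = 336.0 × 1.35 / (40.9×10⁹ × 3.293×10^-6) = 3.368×10^-3 rad.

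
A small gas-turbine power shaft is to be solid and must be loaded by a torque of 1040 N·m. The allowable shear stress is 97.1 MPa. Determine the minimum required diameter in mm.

37.9 mm

For a solid shaft τ_max = 16T/(πd³), so d = (16T/(π τ_allow))^(1/3) = (16·1040/(π·9.71×10^7))^(1/3) = 0.03793 m.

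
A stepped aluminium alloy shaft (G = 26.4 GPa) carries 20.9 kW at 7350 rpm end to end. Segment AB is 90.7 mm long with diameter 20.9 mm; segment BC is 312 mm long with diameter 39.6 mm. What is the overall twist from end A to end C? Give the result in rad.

ω = 2π·7350/60 = 769.7 rad/s, so T = P/ω = 20.9×10³ / 769.7 = 27.15 N·m.
J_AB = π(0.0209)⁴/32 = 1.87×10^-8 m⁴; J_BC = π(0.0396)⁴/32 = 2.41×10^-7 m⁴.
θ = (T/G)·Σ L_i/J_i = (27.15/26.4×10⁹)·(0.0907/1.87×10^-8 + 0.312/2.41×10^-7) = 6.309×10^-3 rad.

0.00631 rad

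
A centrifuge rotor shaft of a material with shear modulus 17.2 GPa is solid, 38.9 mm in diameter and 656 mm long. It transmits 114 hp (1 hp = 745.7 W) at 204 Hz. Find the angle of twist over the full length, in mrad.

ω = 2π·204 = 1282 rad/s, so T = P/ω = 114×745.7 / 1282 = 66.32 N·m.
J = πd⁴/32 = π(0.0389)⁴/32 = 2.248×10^-7 m⁴.
θ = T·L/(G·J) = 66.32 × 0.656 / (17.2×10⁹ × 2.248×10^-7) = 0.01125 rad.

11.3 mrad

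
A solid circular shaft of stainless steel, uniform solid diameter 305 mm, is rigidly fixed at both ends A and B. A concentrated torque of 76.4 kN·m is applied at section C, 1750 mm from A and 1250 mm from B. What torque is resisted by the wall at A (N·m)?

31800 N·m

With uniform GJ and both ends fixed, compatibility θ_AC = θ_CB gives T_A·a = T_B·b, together with T_A + T_B = T₀.
T_A = T₀·b/(a+b) = 76400·1250/3000 = 31830 N·m; T_B = 44570 N·m.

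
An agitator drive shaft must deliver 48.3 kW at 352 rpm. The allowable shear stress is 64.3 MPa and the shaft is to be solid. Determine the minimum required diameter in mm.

47.0 mm

ω = 2π·352/60 = 36.86 rad/s, so T = P/ω = 48.3×10³ / 36.86 = 1310 N·m.
For a solid shaft τ_max = 16T/(πd³), so d = (16T/(π τ_allow))^(1/3) = (16·1310/(π·6.43×10^7))^(1/3) = 0.04699 m.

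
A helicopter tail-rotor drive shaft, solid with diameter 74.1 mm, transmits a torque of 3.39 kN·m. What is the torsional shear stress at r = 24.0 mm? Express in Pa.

J = πd⁴/32 = π(0.0741)⁴/32 = 2.960×10^-6 m⁴.
Shear stress varies linearly with radius: τ = T·r/J = 3390 × 0.0240 / 2.960×10^-6 = 2.749×10^7 Pa.

2.75e7 Pa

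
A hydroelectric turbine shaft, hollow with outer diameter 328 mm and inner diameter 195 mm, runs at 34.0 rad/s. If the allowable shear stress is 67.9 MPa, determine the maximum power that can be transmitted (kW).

J = π(d_o⁴ − d_i⁴)/32 = π(0.328⁴ − 0.195⁴)/32 = 9.944×10^-4 m⁴.
T_max = τ_allow·J/r = 6.79×10^7 × 9.944×10^-4 / 0.164 = 411700 N·m.
ω = 34.0 rad/s, so P_max = T_max·ω = 1.400×10^7 W.

14000 kW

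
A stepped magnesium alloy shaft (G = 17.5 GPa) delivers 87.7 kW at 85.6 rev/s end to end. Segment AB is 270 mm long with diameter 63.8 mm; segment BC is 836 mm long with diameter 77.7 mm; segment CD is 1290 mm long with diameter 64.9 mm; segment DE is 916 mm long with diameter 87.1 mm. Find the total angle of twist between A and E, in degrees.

ω = 2π·85.6 = 537.8 rad/s, so T = P/ω = 87.7×10³ / 537.8 = 163.1 N·m.
J_AB = π(0.0638)⁴/32 = 1.63×10^-6 m⁴; J_BC = π(0.0777)⁴/32 = 3.58×10^-6 m⁴; J_CD = π(0.0649)⁴/32 = 1.74×10^-6 m⁴; J_DE = π(0.0871)⁴/32 = 5.65×10^-6 m⁴.
θ = (T/G)·Σ L_i/J_i = (163.1/17.5×10⁹)·(0.270/1.63×10^-6 + 0.836/3.58×10^-6 + 1.29/1.74×10^-6 + 0.916/5.65×10^-6) = 0.01214 rad.

0.695°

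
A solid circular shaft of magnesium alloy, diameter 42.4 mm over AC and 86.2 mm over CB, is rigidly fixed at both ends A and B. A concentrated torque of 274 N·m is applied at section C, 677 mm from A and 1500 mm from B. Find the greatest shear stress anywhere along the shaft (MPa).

Compatibility: T_A·a/J_AC = T_B·b/J_CB with T_A + T_B = T₀.
J_AC = 3.17×10^-7 m⁴, J_CB = 5.42×10^-6 m⁴, so T_A = T₀·(J_AC/a)/((J_AC/a)+(J_CB/b)) = 31.46 N·m, T_B = 242.5 N·m.
τ in each portion: τ_AC = 2.10×10^6 Pa, τ_CB = 1.93×10^6 Pa; maximum is in AC.
τ_max = T_AC·r/J = 31.46·0.0212/3.17×10^-7 = 2.102×10^6 Pa.

2.10 MPa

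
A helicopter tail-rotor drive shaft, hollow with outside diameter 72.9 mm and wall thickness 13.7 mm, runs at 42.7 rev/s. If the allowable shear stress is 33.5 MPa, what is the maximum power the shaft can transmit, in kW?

580 kW

J = π(d_o⁴ − d_i⁴)/32 = π(0.0729⁴ − 0.0455⁴)/32 = 2.352×10^-6 m⁴.
T_max = τ_allow·J/r = 3.35×10^7 × 2.352×10^-6 / 0.0365 = 2162 N·m.
ω = 2π·42.7 = 268.3 rad/s, so P_max = T_max·ω = 5.799×10^5 W.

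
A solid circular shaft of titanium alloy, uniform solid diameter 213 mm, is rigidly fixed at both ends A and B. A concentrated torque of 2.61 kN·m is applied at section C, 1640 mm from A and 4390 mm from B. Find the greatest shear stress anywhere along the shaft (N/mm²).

1.00 N/mm²

With uniform GJ and both ends fixed, compatibility θ_AC = θ_CB gives T_A·a = T_B·b, together with T_A + T_B = T₀.
T_A = T₀·b/(a+b) = 2610·4390/6030 = 1900 N·m; T_B = 709.9 N·m.
τ in each portion: τ_AC = 1.00×10^6 Pa, τ_CB = 3.74×10^5 Pa; maximum is in AC.
τ_max = T_AC·r/J = 1900·0.106/2.02×10^-4 = 1.001×10^6 Pa.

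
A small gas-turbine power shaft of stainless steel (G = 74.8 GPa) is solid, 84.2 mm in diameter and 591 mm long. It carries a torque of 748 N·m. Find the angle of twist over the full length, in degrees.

J = πd⁴/32 = π(0.0842)⁴/32 = 4.935×10^-6 m⁴.
θ = T·L/(G·J) = 748.0 × 0.591 / (74.8×10⁹ × 4.935×10^-6) = 1.198×10^-3 rad.

0.0686°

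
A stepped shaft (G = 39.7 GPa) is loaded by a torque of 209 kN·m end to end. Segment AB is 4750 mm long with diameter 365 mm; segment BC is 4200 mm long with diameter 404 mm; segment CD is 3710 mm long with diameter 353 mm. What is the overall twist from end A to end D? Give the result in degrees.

J_AB = π(0.365)⁴/32 = 1.74×10^-3 m⁴; J_BC = π(0.404)⁴/32 = 2.62×10^-3 m⁴; J_CD = π(0.353)⁴/32 = 1.52×10^-3 m⁴.
θ = (T/G)·Σ L_i/J_i = (209000/39.7×10⁹)·(4.75/1.74×10^-3 + 4.20/2.62×10^-3 + 3.71/1.52×10^-3) = 0.03562 rad.

2.04°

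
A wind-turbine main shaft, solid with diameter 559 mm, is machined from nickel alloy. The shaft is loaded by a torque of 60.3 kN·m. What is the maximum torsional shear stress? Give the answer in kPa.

1760 kPa

J = πd⁴/32 = π(0.559)⁴/32 = 9.586×10^-3 m⁴.
τ_max = T·r/J = 60300 × 0.280 / 9.586×10^-3 = 1.758×10^6 Pa.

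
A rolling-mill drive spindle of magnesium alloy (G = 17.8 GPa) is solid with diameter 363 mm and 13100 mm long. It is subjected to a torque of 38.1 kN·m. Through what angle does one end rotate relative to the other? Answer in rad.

J = πd⁴/32 = π(0.363)⁴/32 = 1.705×10^-3 m⁴.
θ = T·L/(G·J) = 38100 × 13.1 / (17.8×10⁹ × 1.705×10^-3) = 0.01645 rad.

0.0164 rad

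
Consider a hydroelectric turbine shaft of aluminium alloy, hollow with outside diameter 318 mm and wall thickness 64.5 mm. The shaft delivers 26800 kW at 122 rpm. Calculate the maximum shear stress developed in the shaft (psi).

55100 psi

ω = 2π·122/60 = 12.78 rad/s, so T = P/ω = 26800×10³ / 12.78 = 2.098e6 N·m.
J = π(d_o⁴ − d_i⁴)/32 = π(0.318⁴ − 0.189⁴)/32 = 8.787×10^-4 m⁴.
τ_max = T·r/J = 2.098e6 × 0.159 / 8.787×10^-4 = 3.796×10^8 Pa.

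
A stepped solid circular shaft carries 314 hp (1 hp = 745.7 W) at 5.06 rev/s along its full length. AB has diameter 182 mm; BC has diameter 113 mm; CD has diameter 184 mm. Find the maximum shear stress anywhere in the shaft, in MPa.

ω = 2π·5.06 = 31.79 rad/s, so T = P/ω = 314×745.7 / 31.79 = 7365 N·m.
Under the same torque, τ_max = 16T/(πd³) is largest where d is smallest — segment BC (d = 113 mm).
τ_max = 16·7365/(π·(0.113)³) = 2.600×10^7 Pa.

26.0 MPa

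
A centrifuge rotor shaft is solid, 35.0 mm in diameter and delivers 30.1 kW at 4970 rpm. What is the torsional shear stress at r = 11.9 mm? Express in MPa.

4.67 MPa

ω = 2π·4970/60 = 520.5 rad/s, so T = P/ω = 30.1×10³ / 520.5 = 57.83 N·m.
J = πd⁴/32 = π(0.0350)⁴/32 = 1.473×10^-7 m⁴.
Shear stress varies linearly with radius: τ = T·r/J = 57.83 × 0.0119 / 1.473×10^-7 = 4.672×10^6 Pa.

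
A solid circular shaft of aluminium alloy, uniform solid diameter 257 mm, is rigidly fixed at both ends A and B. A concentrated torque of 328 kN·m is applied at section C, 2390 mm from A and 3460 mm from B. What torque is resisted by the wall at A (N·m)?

With uniform GJ and both ends fixed, compatibility θ_AC = θ_CB gives T_A·a = T_B·b, together with T_A + T_B = T₀.
T_A = T₀·b/(a+b) = 328000·3460/5850 = 194000 N·m; T_B = 134000 N·m.

194000 N·m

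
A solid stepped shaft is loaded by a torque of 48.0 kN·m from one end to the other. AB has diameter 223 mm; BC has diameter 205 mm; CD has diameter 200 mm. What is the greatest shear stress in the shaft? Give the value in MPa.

Under the same torque, τ_max = 16T/(πd³) is largest where d is smallest — segment CD (d = 200 mm).
τ_max = 16·48000/(π·(0.200)³) = 3.056×10^7 Pa.

30.6 MPa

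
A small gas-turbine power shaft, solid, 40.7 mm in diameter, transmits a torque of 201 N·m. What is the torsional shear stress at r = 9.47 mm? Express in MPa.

J = πd⁴/32 = π(0.0407)⁴/32 = 2.694×10^-7 m⁴.
Shear stress varies linearly with radius: τ = T·r/J = 201.0 × 0.00947 / 2.694×10^-7 = 7.066×10^6 Pa.

7.07 MPa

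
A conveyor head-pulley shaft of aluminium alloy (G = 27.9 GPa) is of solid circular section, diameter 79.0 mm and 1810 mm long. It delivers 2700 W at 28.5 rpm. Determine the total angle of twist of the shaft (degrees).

0.879°

ω = 2π·28.5/60 = 2.985 rad/s, so T = P/ω = 2700 / 2.985 = 904.7 N·m.
J = πd⁴/32 = π(0.0790)⁴/32 = 3.824×10^-6 m⁴.
θ = T·L/(G·J) = 904.7 × 1.81 / (27.9×10⁹ × 3.824×10^-6) = 0.01535 rad.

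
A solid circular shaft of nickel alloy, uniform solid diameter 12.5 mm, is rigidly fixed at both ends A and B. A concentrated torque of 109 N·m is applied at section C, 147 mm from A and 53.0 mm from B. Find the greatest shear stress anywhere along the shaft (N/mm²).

209 N/mm²

With uniform GJ and both ends fixed, compatibility θ_AC = θ_CB gives T_A·a = T_B·b, together with T_A + T_B = T₀.
T_A = T₀·b/(a+b) = 109.0·53.0/200.0 = 28.88 N·m; T_B = 80.12 N·m.
τ in each portion: τ_AC = 7.53×10^7 Pa, τ_CB = 2.09×10^8 Pa; maximum is in CB.
τ_max = T_CB·r/J = 80.12·0.00625/2.40×10^-9 = 2.089×10^8 Pa.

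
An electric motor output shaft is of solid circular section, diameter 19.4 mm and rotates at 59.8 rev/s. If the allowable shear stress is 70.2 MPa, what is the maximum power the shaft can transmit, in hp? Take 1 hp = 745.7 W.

J = πd⁴/32 = π(0.0194)⁴/32 = 1.391×10^-8 m⁴.
T_max = τ_allow·J/r = 7.02×10^7 × 1.391×10^-8 / 0.00970 = 100.6 N·m.
ω = 2π·59.8 = 375.7 rad/s, so P_max = T_max·ω = 3.781×10^4 W.

50.7 hp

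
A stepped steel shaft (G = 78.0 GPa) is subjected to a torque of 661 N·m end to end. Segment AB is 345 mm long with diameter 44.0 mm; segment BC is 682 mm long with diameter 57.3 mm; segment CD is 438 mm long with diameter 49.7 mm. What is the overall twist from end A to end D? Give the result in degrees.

1.12°

J_AB = π(0.0440)⁴/32 = 3.68×10^-7 m⁴; J_BC = π(0.0573)⁴/32 = 1.06×10^-6 m⁴; J_CD = π(0.0497)⁴/32 = 5.99×10^-7 m⁴.
θ = (T/G)·Σ L_i/J_i = (661.0/78.0×10⁹)·(0.345/3.68×10^-7 + 0.682/1.06×10^-6 + 0.438/5.99×10^-7) = 0.01960 rad.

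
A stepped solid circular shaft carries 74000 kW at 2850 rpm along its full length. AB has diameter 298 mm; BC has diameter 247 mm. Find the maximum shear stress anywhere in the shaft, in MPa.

ω = 2π·2850/60 = 298.5 rad/s, so T = P/ω = 74000×10³ / 298.5 = 247900 N·m.
Under the same torque, τ_max = 16T/(πd³) is largest where d is smallest — segment BC (d = 247 mm).
τ_max = 16·247900/(π·(0.247)³) = 8.380×10^7 Pa.

83.8 MPa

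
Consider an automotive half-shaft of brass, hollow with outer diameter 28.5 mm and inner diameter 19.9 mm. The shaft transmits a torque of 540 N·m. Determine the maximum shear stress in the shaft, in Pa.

J = π(d_o⁴ − d_i⁴)/32 = π(0.0285⁴ − 0.0199⁴)/32 = 4.937×10^-8 m⁴.
τ_max = T·r/J = 540.0 × 0.0143 / 4.937×10^-8 = 1.558×10^8 Pa.

1.56e8 Pa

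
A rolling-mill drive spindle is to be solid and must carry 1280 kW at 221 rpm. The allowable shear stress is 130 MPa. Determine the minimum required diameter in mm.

129 mm

ω = 2π·221/60 = 23.14 rad/s, so T = P/ω = 1280×10³ / 23.14 = 55310 N·m.
For a solid shaft τ_max = 16T/(πd³), so d = (16T/(π τ_allow))^(1/3) = (16·55310/(π·1.30×10^8))^(1/3) = 0.1294 m.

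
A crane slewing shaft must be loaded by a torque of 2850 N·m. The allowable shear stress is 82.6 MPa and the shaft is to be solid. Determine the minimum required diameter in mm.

56.0 mm

For a solid shaft τ_max = 16T/(πd³), so d = (16T/(π τ_allow))^(1/3) = (16·2850/(π·8.26×10^7))^(1/3) = 0.05601 m.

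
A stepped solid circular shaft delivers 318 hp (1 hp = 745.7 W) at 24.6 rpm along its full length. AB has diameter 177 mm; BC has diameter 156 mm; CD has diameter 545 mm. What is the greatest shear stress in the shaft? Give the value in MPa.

123 MPa

ω = 2π·24.6/60 = 2.576 rad/s, so T = P/ω = 318×745.7 / 2.576 = 92050 N·m.
Under the same torque, τ_max = 16T/(πd³) is largest where d is smallest — segment BC (d = 156 mm).
τ_max = 16·92050/(π·(0.156)³) = 1.235×10^8 Pa.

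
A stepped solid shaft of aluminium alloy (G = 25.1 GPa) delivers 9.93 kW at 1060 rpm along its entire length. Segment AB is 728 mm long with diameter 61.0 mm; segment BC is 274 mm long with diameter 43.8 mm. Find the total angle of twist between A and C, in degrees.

0.264°

ω = 2π·1060/60 = 111.0 rad/s, so T = P/ω = 9.93×10³ / 111.0 = 89.46 N·m.
J_AB = π(0.0610)⁴/32 = 1.36×10^-6 m⁴; J_BC = π(0.0438)⁴/32 = 3.61×10^-7 m⁴.
θ = (T/G)·Σ L_i/J_i = (89.46/25.1×10⁹)·(0.728/1.36×10^-6 + 0.274/3.61×10^-7) = 4.611×10^-3 rad.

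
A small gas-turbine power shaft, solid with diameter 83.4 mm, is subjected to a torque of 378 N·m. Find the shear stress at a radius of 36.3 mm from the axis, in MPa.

2.89 MPa

J = πd⁴/32 = π(0.0834)⁴/32 = 4.750×10^-6 m⁴.
Shear stress varies linearly with radius: τ = T·r/J = 378.0 × 0.0363 / 4.750×10^-6 = 2.889×10^6 Pa.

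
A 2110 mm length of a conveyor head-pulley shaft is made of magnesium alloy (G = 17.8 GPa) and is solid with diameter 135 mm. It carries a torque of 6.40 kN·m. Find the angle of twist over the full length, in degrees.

1.33°

J = πd⁴/32 = π(0.135)⁴/32 = 3.261×10^-5 m⁴.
θ = T·L/(G·J) = 6400 × 2.11 / (17.8×10⁹ × 3.261×10^-5) = 0.02327 rad.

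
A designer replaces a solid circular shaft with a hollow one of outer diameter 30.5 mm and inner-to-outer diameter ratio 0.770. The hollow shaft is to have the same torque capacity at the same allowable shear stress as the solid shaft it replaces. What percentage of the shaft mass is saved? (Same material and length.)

45.7 %

Equal τ_max and T ⇒ the solid shaft needs d_s³ = d_o³(1−k⁴), so d_s = 30.5·(1−0.770⁴)^(1/3) = 26.40 mm.
Area ratio A_h/A_s = d_o²(1−k²)/d_s² = (1−k²)/(1−k⁴)^(2/3) = 0.5434.
Mass saving = 1 − 0.5434 = 45.7 %.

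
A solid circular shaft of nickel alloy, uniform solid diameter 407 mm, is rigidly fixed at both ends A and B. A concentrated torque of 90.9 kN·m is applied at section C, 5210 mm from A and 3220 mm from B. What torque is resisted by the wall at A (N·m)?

With uniform GJ and both ends fixed, compatibility θ_AC = θ_CB gives T_A·a = T_B·b, together with T_A + T_B = T₀.
T_A = T₀·b/(a+b) = 90900·3220/8430 = 34720 N·m; T_B = 56180 N·m.

34700 N·m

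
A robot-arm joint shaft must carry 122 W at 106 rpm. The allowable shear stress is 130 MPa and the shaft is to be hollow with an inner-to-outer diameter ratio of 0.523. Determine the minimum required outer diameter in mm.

7.75 mm

ω = 2π·106/60 = 11.10 rad/s, so T = P/ω = 122 / 11.10 = 10.99 N·m.
For a hollow shaft with d_i/d_o = 0.523: τ_max = 16T/(π d_o³ (1−k⁴)), so d_o = [16T/(π τ_allow (1−k⁴))]^(1/3) = [16·10.99/(π·1.30×10^8·0.9252)]^(1/3) = 0.007750 m.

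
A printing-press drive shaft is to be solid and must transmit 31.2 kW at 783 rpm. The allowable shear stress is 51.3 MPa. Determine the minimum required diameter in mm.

ω = 2π·783/60 = 82.00 rad/s, so T = P/ω = 31.2×10³ / 82.00 = 380.5 N·m.
For a solid shaft τ_max = 16T/(πd³), so d = (16T/(π τ_allow))^(1/3) = (16·380.5/(π·5.13×10^7))^(1/3) = 0.03355 m.

33.6 mm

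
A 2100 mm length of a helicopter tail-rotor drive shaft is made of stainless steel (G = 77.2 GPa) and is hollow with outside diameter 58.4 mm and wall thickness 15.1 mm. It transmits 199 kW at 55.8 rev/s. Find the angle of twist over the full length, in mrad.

14.3 mrad

ω = 2π·55.8 = 350.6 rad/s, so T = P/ω = 199×10³ / 350.6 = 567.6 N·m.
J = π(d_o⁴ − d_i⁴)/32 = π(0.0584⁴ − 0.0282⁴)/32 = 1.080×10^-6 m⁴.
θ = T·L/(G·J) = 567.6 × 2.10 / (77.2×10⁹ × 1.080×10^-6) = 0.01430 rad.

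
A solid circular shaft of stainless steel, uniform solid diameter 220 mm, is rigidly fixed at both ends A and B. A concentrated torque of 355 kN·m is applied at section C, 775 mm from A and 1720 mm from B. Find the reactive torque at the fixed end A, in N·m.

245000 N·m

With uniform GJ and both ends fixed, compatibility θ_AC = θ_CB gives T_A·a = T_B·b, together with T_A + T_B = T₀.
T_A = T₀·b/(a+b) = 355000·1720/2495 = 244700 N·m; T_B = 110300 N·m.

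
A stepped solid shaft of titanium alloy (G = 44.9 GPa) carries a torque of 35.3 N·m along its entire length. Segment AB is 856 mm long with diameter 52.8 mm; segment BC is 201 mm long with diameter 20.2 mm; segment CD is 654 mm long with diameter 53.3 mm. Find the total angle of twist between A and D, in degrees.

0.642°

J_AB = π(0.0528)⁴/32 = 7.63×10^-7 m⁴; J_BC = π(0.0202)⁴/32 = 1.63×10^-8 m⁴; J_CD = π(0.0533)⁴/32 = 7.92×10^-7 m⁴.
θ = (T/G)·Σ L_i/J_i = (35.30/44.9×10⁹)·(0.856/7.63×10^-7 + 0.201/1.63×10^-8 + 0.654/7.92×10^-7) = 0.01120 rad.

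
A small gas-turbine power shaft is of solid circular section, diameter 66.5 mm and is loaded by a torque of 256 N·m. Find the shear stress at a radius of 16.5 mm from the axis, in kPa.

2200 kPa

J = πd⁴/32 = π(0.0665)⁴/32 = 1.920×10^-6 m⁴.
Shear stress varies linearly with radius: τ = T·r/J = 256.0 × 0.0165 / 1.920×10^-6 = 2.200×10^6 Pa.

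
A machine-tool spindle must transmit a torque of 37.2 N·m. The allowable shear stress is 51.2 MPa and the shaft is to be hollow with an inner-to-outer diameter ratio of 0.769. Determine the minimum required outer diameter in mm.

17.9 mm

For a hollow shaft with d_i/d_o = 0.769: τ_max = 16T/(π d_o³ (1−k⁴)), so d_o = [16T/(π τ_allow (1−k⁴))]^(1/3) = [16·37.20/(π·5.12×10^7·0.6503)]^(1/3) = 0.01785 m.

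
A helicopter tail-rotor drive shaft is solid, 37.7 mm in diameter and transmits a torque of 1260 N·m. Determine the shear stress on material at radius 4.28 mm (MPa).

27.2 MPa

J = πd⁴/32 = π(0.0377)⁴/32 = 1.983×10^-7 m⁴.
Shear stress varies linearly with radius: τ = T·r/J = 1260 × 0.00428 / 1.983×10^-7 = 2.719×10^7 Pa.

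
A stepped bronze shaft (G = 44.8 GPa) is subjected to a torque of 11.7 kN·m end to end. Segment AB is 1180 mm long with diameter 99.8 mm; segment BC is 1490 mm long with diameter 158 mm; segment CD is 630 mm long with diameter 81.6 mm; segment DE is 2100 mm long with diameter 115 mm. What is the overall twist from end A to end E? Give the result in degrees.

6.17°

J_AB = π(0.0998)⁴/32 = 9.74×10^-6 m⁴; J_BC = π(0.158)⁴/32 = 6.12×10^-5 m⁴; J_CD = π(0.0816)⁴/32 = 4.35×10^-6 m⁴; J_DE = π(0.115)⁴/32 = 1.72×10^-5 m⁴.
θ = (T/G)·Σ L_i/J_i = (11700/44.8×10⁹)·(1.18/9.74×10^-6 + 1.49/6.12×10^-5 + 0.630/4.35×10^-6 + 2.10/1.72×10^-5) = 0.1077 rad.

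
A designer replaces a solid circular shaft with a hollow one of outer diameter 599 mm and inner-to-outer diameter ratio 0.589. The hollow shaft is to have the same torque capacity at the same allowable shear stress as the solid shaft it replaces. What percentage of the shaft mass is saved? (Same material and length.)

28.9 %

Equal τ_max and T ⇒ the solid shaft needs d_s³ = d_o³(1−k⁴), so d_s = 599·(1−0.589⁴)^(1/3) = 573.9 mm.
Area ratio A_h/A_s = d_o²(1−k²)/d_s² = (1−k²)/(1−k⁴)^(2/3) = 0.7114.
Mass saving = 1 − 0.7114 = 28.9 %.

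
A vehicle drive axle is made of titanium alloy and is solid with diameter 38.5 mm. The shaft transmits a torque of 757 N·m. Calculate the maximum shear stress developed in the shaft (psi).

9800 psi

J = πd⁴/32 = π(0.0385)⁴/32 = 2.157×10^-7 m⁴.
τ_max = T·r/J = 757.0 × 0.0192 / 2.157×10^-7 = 6.756×10^7 Pa.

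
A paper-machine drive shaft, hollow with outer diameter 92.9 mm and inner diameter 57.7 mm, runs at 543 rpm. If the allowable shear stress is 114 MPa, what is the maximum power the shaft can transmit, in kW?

869 kW

J = π(d_o⁴ − d_i⁴)/32 = π(0.0929⁴ − 0.0577⁴)/32 = 6.224×10^-6 m⁴.
T_max = τ_allow·J/r = 1.14×10^8 × 6.224×10^-6 / 0.0465 = 15280 N·m.
ω = 2π·543/60 = 56.86 rad/s, so P_max = T_max·ω = 8.686×10^5 W.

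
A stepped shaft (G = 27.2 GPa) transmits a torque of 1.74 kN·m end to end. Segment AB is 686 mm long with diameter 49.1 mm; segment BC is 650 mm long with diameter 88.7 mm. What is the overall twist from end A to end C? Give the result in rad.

J_AB = π(0.0491)⁴/32 = 5.71×10^-7 m⁴; J_BC = π(0.0887)⁴/32 = 6.08×10^-6 m⁴.
θ = (T/G)·Σ L_i/J_i = (1740/27.2×10⁹)·(0.686/5.71×10^-7 + 0.650/6.08×10^-6) = 0.08375 rad.

0.0838 rad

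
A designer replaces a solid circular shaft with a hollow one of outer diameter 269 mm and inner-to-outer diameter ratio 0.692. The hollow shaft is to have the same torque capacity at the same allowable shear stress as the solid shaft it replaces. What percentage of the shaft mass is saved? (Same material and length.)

Equal τ_max and T ⇒ the solid shaft needs d_s³ = d_o³(1−k⁴), so d_s = 269·(1−0.692⁴)^(1/3) = 246.6 mm.
Area ratio A_h/A_s = d_o²(1−k²)/d_s² = (1−k²)/(1−k⁴)^(2/3) = 0.6200.
Mass saving = 1 − 0.6200 = 38.0 %.

38.0 %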